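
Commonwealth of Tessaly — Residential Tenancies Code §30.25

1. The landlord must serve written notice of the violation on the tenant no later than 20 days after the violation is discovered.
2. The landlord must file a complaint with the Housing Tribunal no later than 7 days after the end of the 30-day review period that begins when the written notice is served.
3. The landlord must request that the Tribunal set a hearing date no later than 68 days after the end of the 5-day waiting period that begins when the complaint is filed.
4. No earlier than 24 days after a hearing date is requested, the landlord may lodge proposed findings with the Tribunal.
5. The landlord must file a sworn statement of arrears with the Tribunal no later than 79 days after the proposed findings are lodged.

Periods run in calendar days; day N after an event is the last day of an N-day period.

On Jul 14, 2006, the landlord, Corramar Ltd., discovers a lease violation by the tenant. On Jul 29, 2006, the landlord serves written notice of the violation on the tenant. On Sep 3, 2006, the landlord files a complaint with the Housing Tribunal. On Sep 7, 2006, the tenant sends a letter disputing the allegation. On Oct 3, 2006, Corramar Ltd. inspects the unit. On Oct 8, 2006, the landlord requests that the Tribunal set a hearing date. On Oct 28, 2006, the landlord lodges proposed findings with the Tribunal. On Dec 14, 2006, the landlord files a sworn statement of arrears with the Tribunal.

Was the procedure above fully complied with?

No

Step 1: 20 days after Jul 14, 2006 (when the violation is discovered) is Aug 3, 2006; done Jul 29, 2006 — timely.
Step 2: 7 days after Aug 28, 2006 (end of the 30-day review period, which began when the written notice is served on Jul 29, 2006) is Sep 4, 2006; done Sep 3, 2006 — timely.
Step 3: 68 days after Sep 8, 2006 (end of the 5-day waiting period, which began when the complaint is filed on Sep 3, 2006) is Nov 15, 2006; done Oct 8, 2006 — timely.
Step 4: the earliest permitted date is 24 days after Oct 8, 2006 (when a hearing date is requested), i.e. Nov 1, 2006; done Oct 28, 2006 — 4 days too early.
The analysis stops there.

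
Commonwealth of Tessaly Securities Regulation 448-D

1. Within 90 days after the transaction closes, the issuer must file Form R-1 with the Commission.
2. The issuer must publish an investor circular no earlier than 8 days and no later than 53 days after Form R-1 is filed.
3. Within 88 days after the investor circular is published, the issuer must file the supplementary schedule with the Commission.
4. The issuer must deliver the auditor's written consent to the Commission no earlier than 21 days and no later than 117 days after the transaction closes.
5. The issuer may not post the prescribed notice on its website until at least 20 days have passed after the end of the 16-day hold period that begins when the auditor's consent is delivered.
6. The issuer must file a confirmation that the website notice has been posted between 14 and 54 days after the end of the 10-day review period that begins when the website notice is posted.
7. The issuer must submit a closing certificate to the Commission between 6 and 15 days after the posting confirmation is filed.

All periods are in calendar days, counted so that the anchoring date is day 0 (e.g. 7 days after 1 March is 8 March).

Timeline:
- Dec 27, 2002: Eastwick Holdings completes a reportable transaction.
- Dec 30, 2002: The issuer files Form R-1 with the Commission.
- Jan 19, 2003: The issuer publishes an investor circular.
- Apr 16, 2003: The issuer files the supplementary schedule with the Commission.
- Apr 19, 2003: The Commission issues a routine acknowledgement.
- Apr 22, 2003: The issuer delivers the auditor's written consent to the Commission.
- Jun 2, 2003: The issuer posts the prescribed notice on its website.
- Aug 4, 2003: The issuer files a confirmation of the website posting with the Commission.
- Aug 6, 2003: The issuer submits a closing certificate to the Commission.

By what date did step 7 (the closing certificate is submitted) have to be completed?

Step 7 runs from Aug 4, 2003, when the posting confirmation is filed. The window is 6–15 days after Aug 4, 2003; it closes on Aug 19, 2003.

Aug 19, 2003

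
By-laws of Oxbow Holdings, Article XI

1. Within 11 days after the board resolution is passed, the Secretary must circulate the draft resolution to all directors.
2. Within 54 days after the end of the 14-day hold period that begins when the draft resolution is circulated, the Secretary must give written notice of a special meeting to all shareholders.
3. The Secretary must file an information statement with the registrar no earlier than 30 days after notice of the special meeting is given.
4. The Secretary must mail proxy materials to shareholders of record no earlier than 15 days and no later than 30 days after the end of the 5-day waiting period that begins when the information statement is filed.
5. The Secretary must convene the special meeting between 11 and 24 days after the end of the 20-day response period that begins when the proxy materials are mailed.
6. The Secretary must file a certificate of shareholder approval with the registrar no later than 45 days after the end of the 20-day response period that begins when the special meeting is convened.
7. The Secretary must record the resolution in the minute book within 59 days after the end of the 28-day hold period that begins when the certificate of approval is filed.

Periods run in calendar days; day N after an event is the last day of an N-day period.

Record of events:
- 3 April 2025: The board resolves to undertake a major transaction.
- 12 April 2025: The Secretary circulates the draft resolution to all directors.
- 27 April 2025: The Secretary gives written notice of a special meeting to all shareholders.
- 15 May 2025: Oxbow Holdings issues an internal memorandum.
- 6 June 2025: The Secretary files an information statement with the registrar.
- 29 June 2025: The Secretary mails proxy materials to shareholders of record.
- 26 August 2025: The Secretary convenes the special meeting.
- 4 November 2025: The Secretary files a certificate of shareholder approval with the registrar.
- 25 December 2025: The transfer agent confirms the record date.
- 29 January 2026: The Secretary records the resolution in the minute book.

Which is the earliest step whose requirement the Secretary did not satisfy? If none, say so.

Step 1 — counting 11 days from 3 April 2025 (when the board resolution is passed) gives a deadline of 14 April 2025; done 12 April 2025 — timely.
Step 2 — counting 54 days from 26 April 2025 (end of the 14-day hold period, which began when the draft resolution is circulated on 12 April 2025) gives a deadline of 19 June 2025; 27 April 2025 is within that limit.
Step 3 — must wait 30 days from 27 April 2025 (when notice of the special meeting is given), so not before 27 May 2025; 6 June 2025 is on or after that date.
Step 4 — 15 and 30 days from 11 June 2025 (end of the 5-day waiting period, which began when the information statement is filed on 6 June 2025) are 26 June 2025 and 11 July 2025 respectively; done 29 June 2025 — within the window.
Step 5 — 11 and 24 days from 19 July 2025 (end of the 20-day response period, which began when the proxy materials are mailed on 29 June 2025) are 30 July 2025 and 12 August 2025 respectively; done 26 August 2025 — 14 days after the window closed.
The procedure was therefore not followed at step 5.

Step 5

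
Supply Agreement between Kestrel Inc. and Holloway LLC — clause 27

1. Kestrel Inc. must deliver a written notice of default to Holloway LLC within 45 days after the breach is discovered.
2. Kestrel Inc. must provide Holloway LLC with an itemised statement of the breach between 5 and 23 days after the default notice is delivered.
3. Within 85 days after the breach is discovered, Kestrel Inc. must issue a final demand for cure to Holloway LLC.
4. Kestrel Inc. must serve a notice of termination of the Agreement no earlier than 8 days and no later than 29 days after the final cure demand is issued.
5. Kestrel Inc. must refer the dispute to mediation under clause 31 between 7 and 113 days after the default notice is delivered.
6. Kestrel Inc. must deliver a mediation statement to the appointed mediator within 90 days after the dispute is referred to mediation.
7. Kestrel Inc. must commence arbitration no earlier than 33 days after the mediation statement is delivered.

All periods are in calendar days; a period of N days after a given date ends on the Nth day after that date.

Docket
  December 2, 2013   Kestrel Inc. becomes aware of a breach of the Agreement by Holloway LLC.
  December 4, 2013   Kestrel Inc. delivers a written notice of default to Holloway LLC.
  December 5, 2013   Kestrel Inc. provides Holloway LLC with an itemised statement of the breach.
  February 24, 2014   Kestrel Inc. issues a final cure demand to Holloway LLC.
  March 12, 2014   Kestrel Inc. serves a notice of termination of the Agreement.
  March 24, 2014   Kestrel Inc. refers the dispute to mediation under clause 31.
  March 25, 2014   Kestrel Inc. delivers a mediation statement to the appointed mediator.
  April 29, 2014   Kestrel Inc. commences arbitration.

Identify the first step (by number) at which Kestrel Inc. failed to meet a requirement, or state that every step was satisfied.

(1) due by December 2, 2013 + 45 days = January 16, 2014; completed December 4, 2013, before the deadline.
(2) the permitted window runs from December 4, 2013 + 5 = December 9, 2013 to December 4, 2013 + 23 = December 27, 2013; December 5, 2013 is 4 days too early.
No need to go further; step 2 was not satisfied.

Step 2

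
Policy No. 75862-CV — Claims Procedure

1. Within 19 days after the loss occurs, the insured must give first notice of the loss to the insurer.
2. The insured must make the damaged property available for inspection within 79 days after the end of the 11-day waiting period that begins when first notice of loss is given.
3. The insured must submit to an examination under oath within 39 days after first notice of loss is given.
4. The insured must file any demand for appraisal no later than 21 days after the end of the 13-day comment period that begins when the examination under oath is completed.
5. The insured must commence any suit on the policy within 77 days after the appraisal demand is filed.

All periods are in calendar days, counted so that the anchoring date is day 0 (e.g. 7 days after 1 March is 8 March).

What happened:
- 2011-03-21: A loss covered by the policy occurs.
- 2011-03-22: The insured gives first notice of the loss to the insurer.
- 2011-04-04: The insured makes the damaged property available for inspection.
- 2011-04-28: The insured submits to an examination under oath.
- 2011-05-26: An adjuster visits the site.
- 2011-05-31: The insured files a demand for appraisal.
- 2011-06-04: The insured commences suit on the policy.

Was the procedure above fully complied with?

(1) due by 2011-03-21 + 19 days = 2011-04-09; completed 2011-03-22, before the deadline.
(2) due by 2011-04-02 + 79 days = 2011-06-20; 2011-04-04 is within that limit.
(3) due by 2011-03-22 + 39 days = 2011-04-30; completed 2011-04-28, before the deadline.
(4) due by 2011-05-11 + 21 days = 2011-06-01; 2011-05-31 is within that limit.
(5) due by 2011-05-31 + 77 days = 2011-08-16; completed 2011-06-04, before the deadline.

Yes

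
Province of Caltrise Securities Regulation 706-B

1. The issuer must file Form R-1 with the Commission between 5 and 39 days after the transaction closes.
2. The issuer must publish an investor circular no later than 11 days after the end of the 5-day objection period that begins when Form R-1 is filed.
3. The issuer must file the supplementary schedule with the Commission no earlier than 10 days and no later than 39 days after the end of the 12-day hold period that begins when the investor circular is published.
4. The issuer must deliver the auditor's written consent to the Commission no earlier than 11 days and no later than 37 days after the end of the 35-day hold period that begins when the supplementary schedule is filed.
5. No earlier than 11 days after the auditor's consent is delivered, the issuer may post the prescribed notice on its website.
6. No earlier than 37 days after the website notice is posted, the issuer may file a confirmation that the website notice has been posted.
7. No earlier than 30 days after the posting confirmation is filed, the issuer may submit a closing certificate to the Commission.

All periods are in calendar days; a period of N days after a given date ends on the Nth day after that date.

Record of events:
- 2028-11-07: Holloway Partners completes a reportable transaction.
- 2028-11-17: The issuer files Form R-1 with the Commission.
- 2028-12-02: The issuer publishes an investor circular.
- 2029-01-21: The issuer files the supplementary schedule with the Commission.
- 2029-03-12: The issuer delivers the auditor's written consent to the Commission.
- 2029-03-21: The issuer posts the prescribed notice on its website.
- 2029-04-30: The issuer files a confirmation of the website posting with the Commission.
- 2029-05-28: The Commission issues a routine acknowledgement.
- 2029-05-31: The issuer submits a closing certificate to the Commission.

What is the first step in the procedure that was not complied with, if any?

Step 5

Step 1 — 5 and 39 days from 2028-11-07 (when the transaction closes) are 2028-11-12 and 2028-12-16 respectively; 2028-11-17 falls inside that range.
Step 2 — counting 11 days from 2028-11-22 (end of the 5-day objection period, which began when Form R-1 is filed on 2028-11-17) gives a deadline of 2028-12-03; completed 2028-12-02, before the deadline.
Step 3 — 10 and 39 days from 2028-12-14 (end of the 12-day hold period, which began when the investor circular is published on 2028-12-02) are 2028-12-24 and 2029-01-22 respectively; done 2029-01-21 — within the window.
Step 4 — 11 and 37 days from 2029-02-25 (end of the 35-day hold period, which began when the supplementary schedule is filed on 2029-01-21) are 2029-03-08 and 2029-04-03 respectively; 2029-03-12 falls inside that range.
Step 5 — must wait 11 days from 2029-03-12 (when the auditor's consent is delivered), so not before 2029-03-23; 2029-03-21 is 2 days before the earliest permitted date.
That is the first point of non-compliance.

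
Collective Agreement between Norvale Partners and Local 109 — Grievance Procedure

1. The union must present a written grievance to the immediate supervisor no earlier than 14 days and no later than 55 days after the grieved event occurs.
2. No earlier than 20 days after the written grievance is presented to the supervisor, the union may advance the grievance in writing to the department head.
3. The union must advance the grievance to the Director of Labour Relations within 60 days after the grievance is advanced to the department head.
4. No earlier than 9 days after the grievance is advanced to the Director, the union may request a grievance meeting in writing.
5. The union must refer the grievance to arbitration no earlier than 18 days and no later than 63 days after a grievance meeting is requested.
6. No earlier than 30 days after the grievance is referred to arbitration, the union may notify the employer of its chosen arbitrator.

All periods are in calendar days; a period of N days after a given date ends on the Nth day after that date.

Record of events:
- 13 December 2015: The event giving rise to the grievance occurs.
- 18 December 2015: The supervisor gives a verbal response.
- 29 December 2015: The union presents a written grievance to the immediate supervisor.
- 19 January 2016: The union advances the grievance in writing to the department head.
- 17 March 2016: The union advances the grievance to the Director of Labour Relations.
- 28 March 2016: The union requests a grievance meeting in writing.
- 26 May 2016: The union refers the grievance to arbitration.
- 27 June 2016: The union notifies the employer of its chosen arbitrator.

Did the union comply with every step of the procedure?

Yes

Step 1: the window is 14–55 days after 13 December 2015 (when the grieved event occurs), so 27 December 2015 through 6 February 2016; done 29 December 2015, which is between those dates.
Step 2: the earliest permitted date is 20 days after 29 December 2015 (when the written grievance is presented to the supervisor), i.e. 18 January 2016; 19 January 2016 is on or after that date.
Step 3: 60 days after 19 January 2016 (when the grievance is advanced to the department head) is 19 March 2016; 17 March 2016 is within that limit.
Step 4: the earliest permitted date is 9 days after 17 March 2016 (when the grievance is advanced to the Director), i.e. 26 March 2016; done 28 March 2016, after the minimum wait.
Step 5: the window is 18–63 days after 28 March 2016 (when a grievance meeting is requested), so 15 April 2016 through 30 May 2016; 26 May 2016 falls inside that range.
Step 6: the earliest permitted date is 30 days after 26 May 2016 (when the grievance is referred to arbitration), i.e. 25 June 2016; done 27 June 2016, after the minimum wait.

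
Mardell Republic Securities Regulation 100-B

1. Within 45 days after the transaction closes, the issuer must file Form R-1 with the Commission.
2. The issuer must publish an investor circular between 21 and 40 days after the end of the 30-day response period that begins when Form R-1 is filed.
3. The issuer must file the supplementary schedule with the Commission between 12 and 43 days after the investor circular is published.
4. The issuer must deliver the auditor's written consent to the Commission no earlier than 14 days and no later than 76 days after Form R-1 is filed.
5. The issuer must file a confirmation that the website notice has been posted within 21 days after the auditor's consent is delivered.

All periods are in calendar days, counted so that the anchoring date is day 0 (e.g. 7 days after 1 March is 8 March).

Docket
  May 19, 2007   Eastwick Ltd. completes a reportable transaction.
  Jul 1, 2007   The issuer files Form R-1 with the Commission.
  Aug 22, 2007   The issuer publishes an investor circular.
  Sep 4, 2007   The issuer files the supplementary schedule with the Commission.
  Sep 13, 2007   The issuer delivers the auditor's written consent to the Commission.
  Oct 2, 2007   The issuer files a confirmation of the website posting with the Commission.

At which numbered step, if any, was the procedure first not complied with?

None — every step was satisfied

Step 1: 45 days after May 19, 2007 (when the transaction closes) is Jul 3, 2007; done Jul 1, 2007 — timely.
Step 2: the window is 21–40 days after Jul 31, 2007 (end of the 30-day response period, which began when Form R-1 is filed on Jul 1, 2007), so Aug 21, 2007 through Sep 9, 2007; done Aug 22, 2007, which is between those dates.
Step 3: the window is 12–43 days after Aug 22, 2007 (when the investor circular is published), so Sep 3, 2007 through Oct 4, 2007; done Sep 4, 2007 — within the window.
Step 4: the window is 14–76 days after Jul 1, 2007 (when Form R-1 is filed), so Jul 15, 2007 through Sep 15, 2007; done Sep 13, 2007 — within the window.
Step 5: 21 days after Sep 13, 2007 (when the auditor's consent is delivered) is Oct 4, 2007; completed Oct 2, 2007, before the deadline.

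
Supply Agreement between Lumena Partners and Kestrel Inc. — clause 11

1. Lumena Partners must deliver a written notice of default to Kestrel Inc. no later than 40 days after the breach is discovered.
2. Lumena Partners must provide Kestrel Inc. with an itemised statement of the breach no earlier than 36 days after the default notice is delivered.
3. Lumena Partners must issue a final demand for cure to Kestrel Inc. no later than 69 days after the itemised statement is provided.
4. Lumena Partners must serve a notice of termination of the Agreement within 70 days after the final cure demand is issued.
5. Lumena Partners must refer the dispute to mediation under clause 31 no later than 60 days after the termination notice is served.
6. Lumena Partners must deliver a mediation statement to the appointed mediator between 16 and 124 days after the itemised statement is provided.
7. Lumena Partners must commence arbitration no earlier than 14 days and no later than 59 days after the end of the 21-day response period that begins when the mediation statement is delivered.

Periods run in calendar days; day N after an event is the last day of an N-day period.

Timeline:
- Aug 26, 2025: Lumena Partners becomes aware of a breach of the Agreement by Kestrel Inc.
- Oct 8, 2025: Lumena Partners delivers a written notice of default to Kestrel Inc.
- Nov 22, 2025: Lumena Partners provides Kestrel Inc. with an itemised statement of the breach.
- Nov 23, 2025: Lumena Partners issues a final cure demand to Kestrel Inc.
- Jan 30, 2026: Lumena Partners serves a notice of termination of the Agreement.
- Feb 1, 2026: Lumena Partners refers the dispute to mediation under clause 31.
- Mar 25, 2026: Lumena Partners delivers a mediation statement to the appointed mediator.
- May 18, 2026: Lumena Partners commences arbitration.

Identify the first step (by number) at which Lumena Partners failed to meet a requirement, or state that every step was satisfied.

Step 1

Step 1 — counting 40 days from Aug 26, 2025 (when the breach is discovered) gives a deadline of Oct 5, 2025; Oct 8, 2025 misses that deadline by 3 days.
The analysis stops there.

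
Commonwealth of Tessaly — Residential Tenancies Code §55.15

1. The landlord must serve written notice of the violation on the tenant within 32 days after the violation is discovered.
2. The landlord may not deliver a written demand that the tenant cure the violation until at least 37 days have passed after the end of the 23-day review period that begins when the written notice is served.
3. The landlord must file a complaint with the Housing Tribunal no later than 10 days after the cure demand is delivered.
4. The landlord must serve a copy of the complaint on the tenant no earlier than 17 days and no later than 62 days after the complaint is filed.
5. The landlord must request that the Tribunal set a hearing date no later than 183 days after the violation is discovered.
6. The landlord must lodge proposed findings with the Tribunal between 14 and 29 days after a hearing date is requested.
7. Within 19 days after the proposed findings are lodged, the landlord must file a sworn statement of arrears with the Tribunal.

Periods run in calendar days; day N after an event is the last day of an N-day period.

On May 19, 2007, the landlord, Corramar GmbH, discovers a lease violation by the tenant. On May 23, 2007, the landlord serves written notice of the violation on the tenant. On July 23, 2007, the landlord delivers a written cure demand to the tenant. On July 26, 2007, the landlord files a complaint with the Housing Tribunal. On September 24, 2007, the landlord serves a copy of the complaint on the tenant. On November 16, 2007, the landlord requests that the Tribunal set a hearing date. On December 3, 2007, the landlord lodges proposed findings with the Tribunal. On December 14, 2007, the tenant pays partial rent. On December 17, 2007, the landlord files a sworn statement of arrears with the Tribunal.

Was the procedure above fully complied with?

Step 1: 32 days after May 19, 2007 (when the violation is discovered) is June 20, 2007; done May 23, 2007 — timely.
Step 2: the earliest permitted date is 37 days after June 15, 2007 (end of the 23-day review period, which began when the written notice is served on May 23, 2007), i.e. July 22, 2007; done July 23, 2007, after the minimum wait.
Step 3: 10 days after July 23, 2007 (when the cure demand is delivered) is August 2, 2007; July 26, 2007 is within that limit.
Step 4: the window is 17–62 days after July 26, 2007 (when the complaint is filed), so August 12, 2007 through September 26, 2007; done September 24, 2007, which is between those dates.
Step 5: 183 days after May 19, 2007 (when the violation is discovered) is November 18, 2007; November 16, 2007 is within that limit.
Step 6: the window is 14–29 days after November 16, 2007 (when a hearing date is requested), so November 30, 2007 through December 15, 2007; done December 3, 2007, which is between those dates.
Step 7: 19 days after December 3, 2007 (when the proposed findings are lodged) is December 22, 2007; done December 17, 2007 — timely.

Yes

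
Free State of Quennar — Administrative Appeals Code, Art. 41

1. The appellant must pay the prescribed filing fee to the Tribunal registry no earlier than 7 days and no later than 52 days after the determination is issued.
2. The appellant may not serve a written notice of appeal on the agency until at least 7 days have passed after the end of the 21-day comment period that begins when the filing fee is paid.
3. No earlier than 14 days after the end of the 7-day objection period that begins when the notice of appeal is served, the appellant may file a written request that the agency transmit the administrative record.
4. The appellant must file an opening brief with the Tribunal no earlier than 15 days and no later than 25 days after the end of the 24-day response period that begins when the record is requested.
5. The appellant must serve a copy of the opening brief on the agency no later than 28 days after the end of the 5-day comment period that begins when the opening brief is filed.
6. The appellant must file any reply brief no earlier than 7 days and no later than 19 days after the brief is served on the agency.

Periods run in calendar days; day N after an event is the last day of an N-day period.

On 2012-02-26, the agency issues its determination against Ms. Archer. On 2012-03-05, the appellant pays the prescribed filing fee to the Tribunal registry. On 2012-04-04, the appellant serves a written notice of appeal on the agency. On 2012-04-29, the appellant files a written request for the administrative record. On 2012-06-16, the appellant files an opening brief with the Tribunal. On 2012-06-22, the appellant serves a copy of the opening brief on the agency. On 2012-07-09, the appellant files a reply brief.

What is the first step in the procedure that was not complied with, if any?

None — every step was satisfied

Step 1: the window is 7–52 days after 2012-02-26 (when the determination is issued), so 2012-03-04 through 2012-04-18; 2012-03-05 falls inside that range.
Step 2: the earliest permitted date is 7 days after 2012-03-26 (end of the 21-day comment period, which began when the filing fee is paid on 2012-03-05), i.e. 2012-04-02; done 2012-04-04 — permitted.
Step 3: the earliest permitted date is 14 days after 2012-04-11 (end of the 7-day objection period, which began when the notice of appeal is served on 2012-04-04), i.e. 2012-04-25; 2012-04-29 is on or after that date.
Step 4: the window is 15–25 days after 2012-05-23 (end of the 24-day response period, which began when the record is requested on 2012-04-29), so 2012-06-07 through 2012-06-17; done 2012-06-16, which is between those dates.
Step 5: 28 days after 2012-06-21 (end of the 5-day comment period, which began when the opening brief is filed on 2012-06-16) is 2012-07-19; 2012-06-22 is within that limit.
Step 6: the window is 7–19 days after 2012-06-22 (when the brief is served on the agency), so 2012-06-29 through 2012-07-11; 2012-07-09 falls inside that range.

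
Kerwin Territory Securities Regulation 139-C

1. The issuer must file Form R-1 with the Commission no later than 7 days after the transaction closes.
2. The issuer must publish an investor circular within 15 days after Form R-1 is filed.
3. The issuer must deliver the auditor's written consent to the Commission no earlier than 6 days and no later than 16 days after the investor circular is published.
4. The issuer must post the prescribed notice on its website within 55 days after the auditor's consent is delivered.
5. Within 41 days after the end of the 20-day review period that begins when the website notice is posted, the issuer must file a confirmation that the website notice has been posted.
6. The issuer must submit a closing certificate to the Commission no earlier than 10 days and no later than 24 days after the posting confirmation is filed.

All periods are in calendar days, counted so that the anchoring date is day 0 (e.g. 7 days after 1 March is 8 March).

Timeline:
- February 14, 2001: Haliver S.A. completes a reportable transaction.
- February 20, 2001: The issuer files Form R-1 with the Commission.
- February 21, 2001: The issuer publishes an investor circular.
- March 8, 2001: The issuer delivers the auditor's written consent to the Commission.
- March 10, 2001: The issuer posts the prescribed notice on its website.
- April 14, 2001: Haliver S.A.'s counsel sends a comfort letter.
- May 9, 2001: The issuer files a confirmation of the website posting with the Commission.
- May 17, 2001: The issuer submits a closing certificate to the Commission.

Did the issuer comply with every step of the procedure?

Step 1 — counting 7 days from February 14, 2001 (when the transaction closes) gives a deadline of February 21, 2001; done February 20, 2001 — timely.
Step 2 — counting 15 days from February 20, 2001 (when Form R-1 is filed) gives a deadline of March 7, 2001; done February 21, 2001 — timely.
Step 3 — 6 and 16 days from February 21, 2001 (when the investor circular is published) are February 27, 2001 and March 9, 2001 respectively; done March 8, 2001 — within the window.
Step 4 — counting 55 days from March 8, 2001 (when the auditor's consent is delivered) gives a deadline of May 2, 2001; completed March 10, 2001, before the deadline.
Step 5 — counting 41 days from March 30, 2001 (end of the 20-day review period, which began when the website notice is posted on March 10, 2001) gives a deadline of May 10, 2001; May 9, 2001 is within that limit.
Step 6 — 10 and 24 days from May 9, 2001 (when the posting confirmation is filed) are May 19, 2001 and June 2, 2001 respectively; May 17, 2001 is 2 days too early.
No need to go further; step 6 was not satisfied.

No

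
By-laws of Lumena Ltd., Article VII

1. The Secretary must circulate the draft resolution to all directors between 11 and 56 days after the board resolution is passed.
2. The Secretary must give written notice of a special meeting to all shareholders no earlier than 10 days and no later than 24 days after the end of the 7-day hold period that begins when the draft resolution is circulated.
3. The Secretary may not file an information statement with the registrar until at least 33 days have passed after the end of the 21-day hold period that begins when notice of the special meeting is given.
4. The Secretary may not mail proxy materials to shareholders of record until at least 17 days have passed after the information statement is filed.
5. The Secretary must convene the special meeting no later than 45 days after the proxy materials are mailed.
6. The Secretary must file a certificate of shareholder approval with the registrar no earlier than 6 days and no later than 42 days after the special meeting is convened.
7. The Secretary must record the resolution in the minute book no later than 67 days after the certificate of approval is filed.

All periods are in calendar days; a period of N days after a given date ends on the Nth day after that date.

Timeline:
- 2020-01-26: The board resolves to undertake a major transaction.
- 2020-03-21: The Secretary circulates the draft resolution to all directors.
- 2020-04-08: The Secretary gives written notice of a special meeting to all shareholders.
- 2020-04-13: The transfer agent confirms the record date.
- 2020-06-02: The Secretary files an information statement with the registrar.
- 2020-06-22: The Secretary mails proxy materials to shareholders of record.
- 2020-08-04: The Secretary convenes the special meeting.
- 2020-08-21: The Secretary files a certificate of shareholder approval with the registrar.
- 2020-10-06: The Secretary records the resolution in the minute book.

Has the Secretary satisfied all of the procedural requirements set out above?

Step 1: the window is 11–56 days after 2020-01-26 (when the board resolution is passed), so 2020-02-06 through 2020-03-22; done 2020-03-21 — within the window.
Step 2: the window is 10–24 days after 2020-03-28 (end of the 7-day hold period, which began when the draft resolution is circulated on 2020-03-21), so 2020-04-07 through 2020-04-21; 2020-04-08 falls inside that range.
Step 3: the earliest permitted date is 33 days after 2020-04-29 (end of the 21-day hold period, which began when notice of the special meeting is given on 2020-04-08), i.e. 2020-06-01; done 2020-06-02, after the minimum wait.
Step 4: the earliest permitted date is 17 days after 2020-06-02 (when the information statement is filed), i.e. 2020-06-19; 2020-06-22 is on or after that date.
Step 5: 45 days after 2020-06-22 (when the proxy materials are mailed) is 2020-08-06; 2020-08-04 is within that limit.
Step 6: the window is 6–42 days after 2020-08-04 (when the special meeting is convened), so 2020-08-10 through 2020-09-15; done 2020-08-21 — within the window.
Step 7: 67 days after 2020-08-21 (when the certificate of approval is filed) is 2020-10-27; done 2020-10-06 — timely.

Yes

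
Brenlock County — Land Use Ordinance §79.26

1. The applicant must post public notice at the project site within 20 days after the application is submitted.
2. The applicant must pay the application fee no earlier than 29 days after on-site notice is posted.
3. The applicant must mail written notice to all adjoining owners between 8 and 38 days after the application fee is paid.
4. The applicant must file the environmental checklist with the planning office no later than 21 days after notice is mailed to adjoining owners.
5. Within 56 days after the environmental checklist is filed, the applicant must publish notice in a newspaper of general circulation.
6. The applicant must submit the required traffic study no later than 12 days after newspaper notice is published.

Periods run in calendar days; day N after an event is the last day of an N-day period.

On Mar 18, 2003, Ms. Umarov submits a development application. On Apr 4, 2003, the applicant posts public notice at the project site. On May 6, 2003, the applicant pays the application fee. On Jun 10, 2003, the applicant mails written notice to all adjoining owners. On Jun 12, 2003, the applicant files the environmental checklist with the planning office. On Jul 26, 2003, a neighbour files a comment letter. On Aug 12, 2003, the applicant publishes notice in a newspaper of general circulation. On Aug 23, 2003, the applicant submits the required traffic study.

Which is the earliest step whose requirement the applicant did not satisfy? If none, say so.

Step 1: 20 days after Mar 18, 2003 (when the application is submitted) is Apr 7, 2003; Apr 4, 2003 is within that limit.
Step 2: the earliest permitted date is 29 days after Apr 4, 2003 (when on-site notice is posted), i.e. May 3, 2003; done May 6, 2003, after the minimum wait.
Step 3: the window is 8–38 days after May 6, 2003 (when the application fee is paid), so May 14, 2003 through Jun 13, 2003; done Jun 10, 2003 — within the window.
Step 4: 21 days after Jun 10, 2003 (when notice is mailed to adjoining owners) is Jul 1, 2003; Jun 12, 2003 is within that limit.
Step 5: 56 days after Jun 12, 2003 (when the environmental checklist is filed) is Aug 7, 2003; done Aug 12, 2003 — 5 days late.

Step 5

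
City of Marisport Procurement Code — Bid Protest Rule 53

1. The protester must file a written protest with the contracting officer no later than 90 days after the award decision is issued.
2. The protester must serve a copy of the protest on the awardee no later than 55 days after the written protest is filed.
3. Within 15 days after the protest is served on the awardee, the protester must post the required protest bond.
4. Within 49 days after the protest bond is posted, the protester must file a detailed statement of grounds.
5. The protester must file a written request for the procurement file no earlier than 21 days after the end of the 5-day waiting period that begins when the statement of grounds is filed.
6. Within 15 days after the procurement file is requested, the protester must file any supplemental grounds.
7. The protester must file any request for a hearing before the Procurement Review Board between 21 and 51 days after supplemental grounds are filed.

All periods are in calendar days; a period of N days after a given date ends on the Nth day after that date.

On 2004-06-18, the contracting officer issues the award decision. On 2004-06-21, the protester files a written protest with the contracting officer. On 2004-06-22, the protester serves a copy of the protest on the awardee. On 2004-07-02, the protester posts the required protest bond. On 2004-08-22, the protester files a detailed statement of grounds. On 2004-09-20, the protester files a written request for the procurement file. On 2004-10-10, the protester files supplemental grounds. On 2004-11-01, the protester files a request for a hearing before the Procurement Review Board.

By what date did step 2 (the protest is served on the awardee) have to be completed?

Step 2 runs from 2004-06-21, when the written protest is filed. 55 days after 2004-06-21 is 2004-08-15.

2004-08-15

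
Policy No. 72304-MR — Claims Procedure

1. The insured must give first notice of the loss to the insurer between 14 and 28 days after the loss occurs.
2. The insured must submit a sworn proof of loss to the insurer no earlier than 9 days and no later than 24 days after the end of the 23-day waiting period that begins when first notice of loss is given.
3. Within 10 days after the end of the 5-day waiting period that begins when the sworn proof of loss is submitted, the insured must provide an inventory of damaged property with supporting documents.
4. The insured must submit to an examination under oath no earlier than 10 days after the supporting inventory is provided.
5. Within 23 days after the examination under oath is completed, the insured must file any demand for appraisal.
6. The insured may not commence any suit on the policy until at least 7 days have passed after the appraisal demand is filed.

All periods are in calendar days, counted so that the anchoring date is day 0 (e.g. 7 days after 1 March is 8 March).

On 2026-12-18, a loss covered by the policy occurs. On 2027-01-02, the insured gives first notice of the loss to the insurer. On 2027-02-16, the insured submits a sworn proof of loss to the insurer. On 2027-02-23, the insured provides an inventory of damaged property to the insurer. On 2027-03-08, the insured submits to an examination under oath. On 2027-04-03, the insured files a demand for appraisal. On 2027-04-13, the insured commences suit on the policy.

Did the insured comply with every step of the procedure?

(1) the permitted window runs from 2026-12-18 + 14 = 2027-01-01 to 2026-12-18 + 28 = 2027-01-15; done 2027-01-02, which is between those dates.
(2) the permitted window runs from 2027-01-25 + 9 = 2027-02-03 to 2027-01-25 + 24 = 2027-02-18; 2027-02-16 falls inside that range.
(3) due by 2027-02-21 + 10 days = 2027-03-03; completed 2027-02-23, before the deadline.
(4) permitted from 2027-02-23 + 10 days = 2027-03-05 onward; 2027-03-08 is on or after that date.
(5) due by 2027-03-08 + 23 days = 2027-03-31; not done until 2027-04-03, 3 days after the deadline.
The procedure was therefore not followed at step 5.

No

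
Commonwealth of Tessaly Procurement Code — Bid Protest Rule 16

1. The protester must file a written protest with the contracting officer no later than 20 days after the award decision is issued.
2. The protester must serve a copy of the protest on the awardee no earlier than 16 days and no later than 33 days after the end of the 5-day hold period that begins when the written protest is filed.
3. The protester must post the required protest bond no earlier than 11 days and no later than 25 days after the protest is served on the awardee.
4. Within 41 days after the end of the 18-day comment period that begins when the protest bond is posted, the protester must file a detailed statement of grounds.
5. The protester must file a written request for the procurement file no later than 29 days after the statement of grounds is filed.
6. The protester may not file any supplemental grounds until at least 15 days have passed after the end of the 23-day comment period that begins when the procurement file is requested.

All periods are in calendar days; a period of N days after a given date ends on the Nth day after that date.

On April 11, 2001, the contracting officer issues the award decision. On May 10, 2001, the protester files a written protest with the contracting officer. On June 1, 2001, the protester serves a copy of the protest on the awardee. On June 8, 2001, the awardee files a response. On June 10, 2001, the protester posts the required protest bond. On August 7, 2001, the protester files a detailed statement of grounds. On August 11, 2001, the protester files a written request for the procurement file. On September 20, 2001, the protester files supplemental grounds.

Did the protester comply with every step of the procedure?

No

Step 1 — counting 20 days from April 11, 2001 (when the award decision is issued) gives a deadline of May 1, 2001; May 10, 2001 misses that deadline by 9 days.
That is the first point of non-compliance.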